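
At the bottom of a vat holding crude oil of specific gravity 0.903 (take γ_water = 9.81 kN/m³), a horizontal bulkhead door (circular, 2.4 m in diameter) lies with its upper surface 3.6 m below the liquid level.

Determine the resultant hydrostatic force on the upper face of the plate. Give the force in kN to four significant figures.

F ≈ 144.3 kN

γ = 0.903 × 9.81 = 8.85843 kN/m³.
The plate is horizontal, so pressure is uniform at p = γ·h = 8.85843 × 3.6 = 31.8903 kN/m².
A = π(1.2)² = 4.52389 m².
F = p·A = 31.8903 × 4.52389 = 144.268 kN.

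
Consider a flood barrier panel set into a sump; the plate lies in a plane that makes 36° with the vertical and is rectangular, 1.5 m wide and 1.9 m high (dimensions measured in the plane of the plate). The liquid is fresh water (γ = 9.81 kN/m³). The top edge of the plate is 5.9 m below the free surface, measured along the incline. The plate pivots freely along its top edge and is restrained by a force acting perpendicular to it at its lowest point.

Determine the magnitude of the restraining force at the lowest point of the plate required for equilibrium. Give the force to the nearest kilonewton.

γ = 9.81 kN/m³.
The plate makes 36° with the vertical, i.e. θ = 90° − 36° = 54° to the horizontal. Measuring y along the incline from the free-surface line, vertical depth h = y·sinθ with sinθ = 0.809017.
The centroid lies 1.9/2 = 0.95 m below the top edge, so y_c = 5.9 + 0.95 = 6.85 m and h_c = 6.85 × 0.809017 = 5.54177 m.
A = 1.5 × 1.9 = 2.85 m².
Resultant F = γ·h_c·A = 9.81 × 5.54177 × 2.85 = 154.94 kN.
I_c = b·h³/12 = 1.5 × 1.9³/12 = 0.857375 m⁴.
Centre of pressure: y_p = y_c + I_c/(y_c·A) = 6.85 + 0.857375/(6.85 × 2.85) = 6.85 + 0.0439173 = 6.89392 m along the plane.
The resultant acts 0.95 + 0.0439173 = 0.993917 m (along the plate) below the hinge at the top edge, so the moment about the hinge is M = F × 0.993917 = 154.94 × 0.993917 = 153.997 kN·m.
A normal force at the bottom, 1.9 m from the hinge, must supply this moment: P = 153.997/1.9 = 81.0511 kN.

P ≈ 81 kN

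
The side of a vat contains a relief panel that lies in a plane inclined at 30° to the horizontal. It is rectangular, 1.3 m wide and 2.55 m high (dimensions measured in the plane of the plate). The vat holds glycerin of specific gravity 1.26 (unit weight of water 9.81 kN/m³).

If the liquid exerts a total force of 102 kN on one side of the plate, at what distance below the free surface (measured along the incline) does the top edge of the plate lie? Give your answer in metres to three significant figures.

y_top ≈ 3.70 m

γ = 1.26 × 9.81 = 12.3606 kN/m³.
A = 1.3 × 2.55 = 3.315 m².
From F = γ·h_c·A, the centroid depth is h_c = 102/(12.3606 × 3.315) = 2.4893 m.
Let θ = 30° be the plate's angle to the horizontal; measure y along the incline from where the plane meets the free surface. Vertical depth h = y·sinθ with sinθ = 0.500000.
Along the incline, y_c = h_c/sinθ = 2.4893/0.500000 = 4.9786 m.
The centroid lies 2.55/2 = 1.275 m below the top edge, so the top edge sits at y_top = 4.9786 − 1.275 = 3.7036 m along the incline.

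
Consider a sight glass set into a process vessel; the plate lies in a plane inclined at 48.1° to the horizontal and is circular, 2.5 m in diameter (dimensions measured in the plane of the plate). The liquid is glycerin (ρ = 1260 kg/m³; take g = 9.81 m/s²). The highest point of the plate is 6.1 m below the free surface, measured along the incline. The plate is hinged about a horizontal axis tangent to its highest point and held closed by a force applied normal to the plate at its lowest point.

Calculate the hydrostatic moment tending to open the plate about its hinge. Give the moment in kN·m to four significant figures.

γ = ρg = 1260 × 9.81 / 1000 = 12.3606 kN/m³.
Let θ = 48.1° be the plate's angle to the horizontal; measure y along the incline from where the plane meets the free surface. Vertical depth h = y·sinθ with sinθ = 0.744312.
The centroid is at the centre, 1.25 m below the top of the plate, so y_c = 6.1 + 1.25 = 7.35 m and h_c = 7.35 × 0.744312 = 5.47069 m.
A = π(1.25)² = 4.90874 m².
Resultant F = γ·h_c·A = 12.3606 × 5.47069 × 4.90874 = 331.934 kN.
I_c = πr⁴/4 = π × 1.25⁴/4 = 1.91748 m⁴.
Centre of pressure: y_p = y_c + I_c/(y_c·A) = 7.35 + 1.91748/(7.35 × 4.90874) = 7.35 + 0.0531464 = 7.40315 m along the plane.
The resultant acts 1.25 + 0.0531464 = 1.30315 m (along the plate) below the hinge at the top edge, so the moment about the hinge is M = F × 1.30315 = 331.934 × 1.30315 = 432.56 kN·m.

M ≈ 432.6 kN·m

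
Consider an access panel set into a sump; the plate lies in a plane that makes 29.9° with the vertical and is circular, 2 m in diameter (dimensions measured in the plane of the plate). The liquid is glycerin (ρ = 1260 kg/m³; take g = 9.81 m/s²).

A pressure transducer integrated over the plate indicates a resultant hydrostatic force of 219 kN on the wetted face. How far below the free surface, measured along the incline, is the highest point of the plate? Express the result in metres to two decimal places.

y_top ≈ 5.51 m

γ = ρg = 1260 × 9.81 / 1000 = 12.3606 kN/m³.
A = π(1)² = 3.14159 m².
From F = γ·h_c·A, the centroid depth is h_c = 219/(12.3606 × 3.14159) = 5.63969 m.
The plate makes 29.9° with the vertical, i.e. θ = 90° − 29.9° = 60.1° to the horizontal. Measuring y along the incline from the free-surface line, vertical depth h = y·sinθ with sinθ = 0.866897.
Along the incline, y_c = h_c/sinθ = 5.63969/0.866897 = 6.50561 m.
The centroid is at the centre, 1 m below the top of the plate, so the highest point sits at y_top = 6.50561 − 1 = 5.50561 m along the incline.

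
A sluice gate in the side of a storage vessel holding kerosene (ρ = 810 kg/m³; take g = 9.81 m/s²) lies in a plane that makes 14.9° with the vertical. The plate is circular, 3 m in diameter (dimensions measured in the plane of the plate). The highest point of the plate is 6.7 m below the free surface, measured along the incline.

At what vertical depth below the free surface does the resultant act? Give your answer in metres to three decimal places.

γ = ρg = 810 × 9.81 / 1000 = 7.9461 kN/m³.
The plate makes 14.9° with the vertical, i.e. θ = 90° − 14.9° = 75.1° to the horizontal. Measuring y along the incline from the free-surface line, vertical depth h = y·sinθ with sinθ = 0.966376.
The centroid is at the centre, 1.5 m below the top of the plate, so y_c = 6.7 + 1.5 = 8.2 m and h_c = 8.2 × 0.966376 = 7.92428 m.
A = π(1.5)² = 7.06858 m².
Resultant F = γ·h_c·A = 7.9461 × 7.92428 × 7.06858 = 445.088 kN.
I_c = πr⁴/4 = π × 1.5⁴/4 = 3.97608 m⁴.
Centre of pressure: y_p = y_c + I_c/(y_c·A) = 8.2 + 3.97608/(8.2 × 7.06858) = 8.2 + 0.0685976 = 8.2686 m along the plane.
Vertically, h_p = y_p·sinθ = 8.2686 × 0.966376 = 7.99058 m.

h_p = 7.991 m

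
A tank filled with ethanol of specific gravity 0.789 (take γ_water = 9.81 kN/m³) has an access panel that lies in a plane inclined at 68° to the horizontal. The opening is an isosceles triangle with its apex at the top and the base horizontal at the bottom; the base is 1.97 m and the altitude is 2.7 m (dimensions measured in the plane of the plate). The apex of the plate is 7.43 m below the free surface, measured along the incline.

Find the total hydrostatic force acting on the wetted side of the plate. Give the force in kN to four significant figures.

F ≈ 176.2 kN

γ = 0.789 × 9.81 = 7.74009 kN/m³.
Let θ = 68° be the plate's angle to the horizontal; measure y along the incline from where the plane meets the free surface. Vertical depth h = y·sinθ with sinθ = 0.927184.
With the apex up, the centroid sits 2h/3 = 2 × 2.7/3 = 1.8 m below the apex, so y_c = 7.43 + 1.8 = 9.23 m and h_c = 9.23 × 0.927184 = 8.55791 m.
A = ½ × 1.97 × 2.7 = 2.6595 m².
Resultant F = γ·h_c·A = 7.74009 × 8.55791 × 2.6595 = 176.163 kN.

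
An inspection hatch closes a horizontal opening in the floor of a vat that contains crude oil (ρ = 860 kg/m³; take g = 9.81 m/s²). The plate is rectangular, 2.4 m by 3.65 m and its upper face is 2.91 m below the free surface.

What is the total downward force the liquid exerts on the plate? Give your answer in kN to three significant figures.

γ = ρg = 860 × 9.81 / 1000 = 8.4366 kN/m³.
The plate is horizontal, so pressure is uniform at p = γ·h = 8.4366 × 2.91 = 24.5505 kN/m².
A = 2.4 × 3.65 = 8.76 m².
F = p·A = 24.5505 × 8.76 = 215.062 kN.

F ≈ 215 kN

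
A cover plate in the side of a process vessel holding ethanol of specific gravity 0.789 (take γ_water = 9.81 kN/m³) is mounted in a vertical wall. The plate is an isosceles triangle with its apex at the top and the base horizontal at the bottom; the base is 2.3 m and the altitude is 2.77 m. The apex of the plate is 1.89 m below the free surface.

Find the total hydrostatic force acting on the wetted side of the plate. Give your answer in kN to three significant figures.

γ = 0.789 × 9.81 = 7.74009 kN/m³.
With the apex up, the centroid sits 2h/3 = 2 × 2.77/3 = 1.84667 m below the apex, so the centroid depth is h_c = 1.89 + 1.84667 = 3.73667 m.
A = ½ × 2.3 × 2.77 = 3.1855 m².
Resultant F = γ·h_c·A = 7.74009 × 3.73667 × 3.1855 = 92.1315 kN.

F ≈ 92.1 kN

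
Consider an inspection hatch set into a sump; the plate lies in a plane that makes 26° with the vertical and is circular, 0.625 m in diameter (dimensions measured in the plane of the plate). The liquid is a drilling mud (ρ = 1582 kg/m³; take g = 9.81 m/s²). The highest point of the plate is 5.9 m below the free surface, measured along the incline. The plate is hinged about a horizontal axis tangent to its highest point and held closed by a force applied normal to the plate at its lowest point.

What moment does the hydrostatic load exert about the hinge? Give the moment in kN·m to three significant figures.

M ≈ 8.41 kN·m

γ = ρg = 1582 × 9.81 / 1000 = 15.51942 kN/m³.
The plate makes 26° with the vertical, i.e. θ = 90° − 26° = 64° to the horizontal. Measuring y along the incline from the free-surface line, vertical depth h = y·sinθ with sinθ = 0.898794.
The centroid is at the centre, 0.3125 m below the top of the plate, so y_c = 5.9 + 0.3125 = 6.2125 m and h_c = 6.2125 × 0.898794 = 5.58376 m.
A = π(0.3125)² = 0.306796 m².
Resultant F = γ·h_c·A = 15.51942 × 5.58376 × 0.306796 = 26.5859 kN.
I_c = πr⁴/4 = π × 0.3125⁴/4 = 0.00749014 m⁴.
Centre of pressure: y_p = y_c + I_c/(y_c·A) = 6.2125 + 0.00749014/(6.2125 × 0.306796) = 6.2125 + 0.00392983 = 6.21643 m along the plane.
The resultant acts 0.3125 + 0.00392983 = 0.31643 m (along the plate) below the hinge at the top edge, so the moment about the hinge is M = F × 0.31643 = 26.5859 × 0.31643 = 8.41258 kN·m.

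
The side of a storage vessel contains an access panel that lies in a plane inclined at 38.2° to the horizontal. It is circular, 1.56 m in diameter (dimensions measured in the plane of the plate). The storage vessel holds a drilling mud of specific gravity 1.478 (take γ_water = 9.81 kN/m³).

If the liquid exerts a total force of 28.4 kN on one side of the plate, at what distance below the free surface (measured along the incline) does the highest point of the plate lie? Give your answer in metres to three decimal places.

y_top ≈ 0.877 m

γ = 1.478 × 9.81 = 14.49918 kN/m³.
A = π(0.78)² = 1.91134 m².
From F = γ·h_c·A, the centroid depth is h_c = 28.4/(14.49918 × 1.91134) = 1.02479 m.
Let θ = 38.2° be the plate's angle to the horizontal; measure y along the incline from where the plane meets the free surface. Vertical depth h = y·sinθ with sinθ = 0.618408.
Along the incline, y_c = h_c/sinθ = 1.02479/0.618408 = 1.65714 m.
The centroid is at the centre, 0.78 m below the top of the plate, so the highest point sits at y_top = 1.65714 − 0.78 = 0.87714 m along the incline.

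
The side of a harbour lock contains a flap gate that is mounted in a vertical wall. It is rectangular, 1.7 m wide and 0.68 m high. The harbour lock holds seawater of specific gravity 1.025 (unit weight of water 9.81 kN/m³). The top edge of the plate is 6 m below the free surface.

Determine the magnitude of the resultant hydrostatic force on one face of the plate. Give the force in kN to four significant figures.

F ≈ 73.70 kN

γ = 1.025 × 9.81 = 10.05525 kN/m³.
The centroid lies 0.68/2 = 0.34 m below the top edge, so the centroid depth is h_c = 6 + 0.34 = 6.34 m.
A = 1.7 × 0.68 = 1.156 m².
Resultant F = γ·h_c·A = 10.05525 × 6.34 × 1.156 = 73.6953 kN.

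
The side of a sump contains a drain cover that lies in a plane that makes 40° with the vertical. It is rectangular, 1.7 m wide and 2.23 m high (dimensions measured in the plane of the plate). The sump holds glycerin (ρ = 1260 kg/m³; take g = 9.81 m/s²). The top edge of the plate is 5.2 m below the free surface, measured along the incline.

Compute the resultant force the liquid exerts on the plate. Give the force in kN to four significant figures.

γ = ρg = 1260 × 9.81 / 1000 = 12.3606 kN/m³.
The plate makes 40° with the vertical, i.e. θ = 90° − 40° = 50° to the horizontal. Measuring y along the incline from the free-surface line, vertical depth h = y·sinθ with sinθ = 0.766044.
The centroid lies 2.23/2 = 1.115 m below the top edge, so y_c = 5.2 + 1.115 = 6.315 m and h_c = 6.315 × 0.766044 = 4.83757 m.
A = 1.7 × 2.23 = 3.791 m².
Resultant F = γ·h_c·A = 12.3606 × 4.83757 × 3.791 = 226.684 kN.

F ≈ 226.7 kN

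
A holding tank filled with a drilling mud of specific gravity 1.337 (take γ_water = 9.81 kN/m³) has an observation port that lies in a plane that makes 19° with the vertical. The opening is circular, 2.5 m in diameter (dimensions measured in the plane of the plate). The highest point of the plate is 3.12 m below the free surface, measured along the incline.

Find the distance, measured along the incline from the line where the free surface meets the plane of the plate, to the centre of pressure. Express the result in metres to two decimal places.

γ = 1.337 × 9.81 = 13.11597 kN/m³.
The plate makes 19° with the vertical, i.e. θ = 90° − 19° = 71° to the horizontal. Measuring y along the incline from the free-surface line, vertical depth h = y·sinθ with sinθ = 0.945519.
The centroid is at the centre, 1.25 m below the top of the plate, so y_c = 3.12 + 1.25 = 4.37 m and h_c = 4.37 × 0.945519 = 4.13192 m.
A = π(1.25)² = 4.90874 m².
Resultant F = γ·h_c·A = 13.11597 × 4.13192 × 4.90874 = 266.025 kN.
I_c = πr⁴/4 = π × 1.25⁴/4 = 1.91748 m⁴.
Centre of pressure: y_p = y_c + I_c/(y_c·A) = 4.37 + 1.91748/(4.37 × 4.90874) = 4.37 + 0.089388 = 4.45939 m along the plane.

y_p = 4.46 m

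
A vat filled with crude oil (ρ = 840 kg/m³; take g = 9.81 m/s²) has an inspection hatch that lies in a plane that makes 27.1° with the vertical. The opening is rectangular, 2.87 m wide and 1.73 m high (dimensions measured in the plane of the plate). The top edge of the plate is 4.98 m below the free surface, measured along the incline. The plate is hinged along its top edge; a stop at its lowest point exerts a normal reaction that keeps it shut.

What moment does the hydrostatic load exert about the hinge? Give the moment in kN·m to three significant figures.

γ = ρg = 840 × 9.81 / 1000 = 8.2404 kN/m³.
The plate makes 27.1° with the vertical, i.e. θ = 90° − 27.1° = 62.9° to the horizontal. Measuring y along the incline from the free-surface line, vertical depth h = y·sinθ with sinθ = 0.890213.
The centroid lies 1.73/2 = 0.865 m below the top edge, so y_c = 4.98 + 0.865 = 5.845 m and h_c = 5.845 × 0.890213 = 5.20329 m.
A = 2.87 × 1.73 = 4.9651 m².
Resultant F = γ·h_c·A = 8.2404 × 5.20329 × 4.9651 = 212.89 kN.
I_c = b·h³/12 = 2.87 × 1.73³/12 = 1.23834 m⁴.
Centre of pressure: y_p = y_c + I_c/(y_c·A) = 5.845 + 1.23834/(5.845 × 4.9651) = 5.845 + 0.0426705 = 5.88767 m along the plane.
The resultant acts 0.865 + 0.0426705 = 0.907671 m (along the plate) below the hinge at the top edge, so the moment about the hinge is M = F × 0.907671 = 212.89 × 0.907671 = 193.234 kN·m.

M ≈ 193 kN·m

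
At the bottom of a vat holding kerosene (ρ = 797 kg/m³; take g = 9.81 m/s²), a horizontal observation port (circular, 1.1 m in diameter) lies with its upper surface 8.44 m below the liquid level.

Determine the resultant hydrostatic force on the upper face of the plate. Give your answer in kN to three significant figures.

γ = ρg = 797 × 9.81 / 1000 = 7.81857 kN/m³.
The plate is horizontal, so pressure is uniform at p = γ·h = 7.81857 × 8.44 = 65.9887 kN/m².
A = π(0.55)² = 0.950332 m².
F = p·A = 65.9887 × 0.950332 = 62.7112 kN.

F ≈ 62.7 kN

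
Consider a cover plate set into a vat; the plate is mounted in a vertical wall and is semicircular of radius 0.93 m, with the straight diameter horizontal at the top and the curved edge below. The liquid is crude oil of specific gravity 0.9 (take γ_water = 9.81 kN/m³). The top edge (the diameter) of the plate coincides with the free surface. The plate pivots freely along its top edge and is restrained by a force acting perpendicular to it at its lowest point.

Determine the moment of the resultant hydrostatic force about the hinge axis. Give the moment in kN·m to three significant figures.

M ≈ 2.59 kN·m

γ = 0.9 × 9.81 = 8.829 kN/m³.
The centroid of a semicircle lies 4r/(3π) = 0.394704 m from the diameter, here below the top edge, so the centroid depth is h_c = 0.394704 m.
A = πr²/2 = π × 0.93²/2 = 1.35858 m².
Resultant F = γ·h_c·A = 8.829 × 0.394704 × 1.35858 = 4.73444 kN.
I_c = (π/8 − 8/(9π))·r⁴ = 0.109757 × 0.93⁴ = 0.0821039 m⁴.
Centre of pressure: y_p = y_c + I_c/(y_c·A) = 0.394704 + 0.0821039/(0.394704 × 1.35858) = 0.394704 + 0.153111 = 0.547815 m along the plane.
The resultant acts 0.394704 + 0.153111 = 0.547815 m (along the plate) below the hinge at the top edge, so the moment about the hinge is M = F × 0.547815 = 4.73444 × 0.547815 = 2.5936 kN·m.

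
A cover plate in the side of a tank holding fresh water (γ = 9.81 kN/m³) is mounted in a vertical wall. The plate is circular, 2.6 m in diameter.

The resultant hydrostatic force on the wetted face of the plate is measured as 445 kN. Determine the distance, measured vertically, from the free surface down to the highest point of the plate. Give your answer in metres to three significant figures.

γ = 9.81 kN/m³.
A = π(1.3)² = 5.30929 m².
From F = γ·h_c·A, the centroid depth is h_c = 445/(9.81 × 5.30929) = 8.54387 m.
The centroid is at the centre, 1.3 m below the top of the plate, so the highest point sits at h_top = 8.54387 − 1.3 = 7.24387 m below the surface.

d_top ≈ 7.24 m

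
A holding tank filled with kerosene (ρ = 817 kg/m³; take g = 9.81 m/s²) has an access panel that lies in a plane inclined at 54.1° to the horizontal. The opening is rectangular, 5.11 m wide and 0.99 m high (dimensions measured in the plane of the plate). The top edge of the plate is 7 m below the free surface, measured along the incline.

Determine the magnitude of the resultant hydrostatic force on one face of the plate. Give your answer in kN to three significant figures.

γ = ρg = 817 × 9.81 / 1000 = 8.01477 kN/m³.
Let θ = 54.1° be the plate's angle to the horizontal; measure y along the incline from where the plane meets the free surface. Vertical depth h = y·sinθ with sinθ = 0.810042.
The centroid lies 0.99/2 = 0.495 m below the top edge, so y_c = 7 + 0.495 = 7.495 m and h_c = 7.495 × 0.810042 = 6.07126 m.
A = 5.11 × 0.99 = 5.0589 m².
Resultant F = γ·h_c·A = 8.01477 × 6.07126 × 5.0589 = 246.165 kN.

F ≈ 246 kN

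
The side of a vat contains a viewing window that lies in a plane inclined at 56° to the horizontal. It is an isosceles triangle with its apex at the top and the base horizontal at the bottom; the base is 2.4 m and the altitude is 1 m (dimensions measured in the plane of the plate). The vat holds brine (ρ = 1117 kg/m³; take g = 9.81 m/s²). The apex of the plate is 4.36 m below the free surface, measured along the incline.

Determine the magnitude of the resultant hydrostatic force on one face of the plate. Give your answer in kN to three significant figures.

F ≈ 54.8 kN

γ = ρg = 1117 × 9.81 / 1000 = 10.95777 kN/m³.
Let θ = 56° be the plate's angle to the horizontal; measure y along the incline from where the plane meets the free surface. Vertical depth h = y·sinθ with sinθ = 0.829038.
With the apex up, the centroid sits 2h/3 = 2 × 1/3 = 0.666667 m below the apex, so y_c = 4.36 + 0.666667 = 5.02667 m and h_c = 5.02667 × 0.829038 = 4.1673 m.
A = ½ × 2.4 × 1 = 1.2 m².
Resultant F = γ·h_c·A = 10.95777 × 4.1673 × 1.2 = 54.7972 kN.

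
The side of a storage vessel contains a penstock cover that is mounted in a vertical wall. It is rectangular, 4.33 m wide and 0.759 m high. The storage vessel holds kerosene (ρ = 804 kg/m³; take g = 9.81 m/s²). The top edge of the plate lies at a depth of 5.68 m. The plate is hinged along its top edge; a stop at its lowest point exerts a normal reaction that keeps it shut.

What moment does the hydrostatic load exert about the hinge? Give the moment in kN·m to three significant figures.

γ = ρg = 804 × 9.81 / 1000 = 7.88724 kN/m³.
The centroid lies 0.759/2 = 0.3795 m below the top edge, so the centroid depth is h_c = 5.68 + 0.3795 = 6.0595 m.
A = 4.33 × 0.759 = 3.28647 m².
Resultant F = γ·h_c·A = 7.88724 × 6.0595 × 3.28647 = 157.069 kN.
I_c = b·h³/12 = 4.33 × 0.759³/12 = 0.157773 m⁴.
Centre of pressure: y_p = y_c + I_c/(y_c·A) = 6.0595 + 0.157773/(6.0595 × 3.28647) = 6.0595 + 0.00792257 = 6.06742 m along the plane.
The resultant acts 0.3795 + 0.00792257 = 0.387423 m (along the plate) below the hinge at the top edge, so the moment about the hinge is M = F × 0.387423 = 157.069 × 0.387423 = 60.8521 kN·m.

M ≈ 60.9 kN·m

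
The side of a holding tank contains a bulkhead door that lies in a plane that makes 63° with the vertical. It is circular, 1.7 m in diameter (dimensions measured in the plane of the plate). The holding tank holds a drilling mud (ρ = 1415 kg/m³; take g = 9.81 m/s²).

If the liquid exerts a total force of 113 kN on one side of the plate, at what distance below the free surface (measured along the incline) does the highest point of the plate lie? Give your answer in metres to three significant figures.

γ = ρg = 1415 × 9.81 / 1000 = 13.88115 kN/m³.
A = π(0.85)² = 2.2698 m².
From F = γ·h_c·A, the centroid depth is h_c = 113/(13.88115 × 2.2698) = 3.58646 m.
The plate makes 63° with the vertical, i.e. θ = 90° − 63° = 27° to the horizontal. Measuring y along the incline from the free-surface line, vertical depth h = y·sinθ with sinθ = 0.453990.
Along the incline, y_c = h_c/sinθ = 3.58646/0.453990 = 7.89987 m.
The centroid is at the centre, 0.85 m below the top of the plate, so the highest point sits at y_top = 7.89987 − 0.85 = 7.04987 m along the incline.

y_top ≈ 7.05 m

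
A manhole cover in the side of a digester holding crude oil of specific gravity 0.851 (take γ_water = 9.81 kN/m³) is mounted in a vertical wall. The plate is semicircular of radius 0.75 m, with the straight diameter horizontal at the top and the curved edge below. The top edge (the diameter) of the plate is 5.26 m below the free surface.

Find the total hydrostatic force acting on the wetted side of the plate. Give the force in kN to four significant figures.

γ = 0.851 × 9.81 = 8.34831 kN/m³.
The centroid of a semicircle lies 4r/(3π) = 0.31831 m from the diameter, here below the top edge, so the centroid depth is h_c = 5.26 + 0.31831 = 5.57831 m.
A = πr²/2 = π × 0.75²/2 = 0.883573 m².
Resultant F = γ·h_c·A = 8.34831 × 5.57831 × 0.883573 = 41.1475 kN.

F ≈ 41.15 kN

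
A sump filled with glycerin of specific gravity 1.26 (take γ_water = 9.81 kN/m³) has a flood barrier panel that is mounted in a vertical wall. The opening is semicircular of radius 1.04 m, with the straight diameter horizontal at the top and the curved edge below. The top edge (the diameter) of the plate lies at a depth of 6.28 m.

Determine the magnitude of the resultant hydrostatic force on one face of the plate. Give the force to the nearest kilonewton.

γ = 1.26 × 9.81 = 12.3606 kN/m³.
The centroid of a semicircle lies 4r/(3π) = 0.44139 m from the diameter, here below the top edge, so the centroid depth is h_c = 6.28 + 0.44139 = 6.72139 m.
A = πr²/2 = π × 1.04²/2 = 1.69897 m².
Resultant F = γ·h_c·A = 12.3606 × 6.72139 × 1.69897 = 141.151 kN.

F ≈ 141 kN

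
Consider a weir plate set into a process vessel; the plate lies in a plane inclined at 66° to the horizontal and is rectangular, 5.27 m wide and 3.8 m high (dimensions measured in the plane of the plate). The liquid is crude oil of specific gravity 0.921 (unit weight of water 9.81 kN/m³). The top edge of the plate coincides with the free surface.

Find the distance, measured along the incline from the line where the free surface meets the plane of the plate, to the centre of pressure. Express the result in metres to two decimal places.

γ = 0.921 × 9.81 = 9.03501 kN/m³.
Let θ = 66° be the plate's angle to the horizontal; measure y along the incline from where the plane meets the free surface. Vertical depth h = y·sinθ with sinθ = 0.913545.
The centroid lies 3.8/2 = 1.9 m below the top edge, so y_c = 1.9 m and h_c = 1.9 × 0.913545 = 1.73574 m.
A = 5.27 × 3.8 = 20.026 m².
Resultant F = γ·h_c·A = 9.03501 × 1.73574 × 20.026 = 314.056 kN.
I_c = b·h³/12 = 5.27 × 3.8³/12 = 24.098 m⁴.
Centre of pressure: y_p = y_c + I_c/(y_c·A) = 1.9 + 24.098/(1.9 × 20.026) = 1.9 + 0.633335 = 2.53334 m along the plane.

y_p = 2.53 m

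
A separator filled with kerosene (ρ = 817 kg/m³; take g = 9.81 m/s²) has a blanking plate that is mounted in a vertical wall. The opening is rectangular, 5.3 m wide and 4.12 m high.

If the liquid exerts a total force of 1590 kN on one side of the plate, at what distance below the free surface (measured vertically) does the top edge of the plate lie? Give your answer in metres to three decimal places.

d_top ≈ 7.025 m

γ = ρg = 817 × 9.81 / 1000 = 8.01477 kN/m³.
A = 5.3 × 4.12 = 21.836 m².
From F = γ·h_c·A, the centroid depth is h_c = 1590/(8.01477 × 21.836) = 9.08517 m.
The centroid lies 4.12/2 = 2.06 m below the top edge, so the top edge sits at h_top = 9.08517 − 2.06 = 7.02517 m below the surface.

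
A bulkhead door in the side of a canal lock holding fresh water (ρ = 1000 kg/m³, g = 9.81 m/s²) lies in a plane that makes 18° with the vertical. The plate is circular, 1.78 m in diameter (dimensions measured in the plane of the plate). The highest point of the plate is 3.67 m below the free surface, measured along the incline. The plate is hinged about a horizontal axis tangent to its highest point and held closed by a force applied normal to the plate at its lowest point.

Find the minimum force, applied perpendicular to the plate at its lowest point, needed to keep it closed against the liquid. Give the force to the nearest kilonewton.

P ≈ 56 kN

γ = ρg = 1000 × 9.81 = 9810 N/m³ = 9.81 kN/m³.
The plate makes 18° with the vertical, i.e. θ = 90° − 18° = 72° to the horizontal. Measuring y along the incline from the free-surface line, vertical depth h = y·sinθ with sinθ = 0.951057.
The centroid is at the centre, 0.89 m below the top of the plate, so y_c = 3.67 + 0.89 = 4.56 m and h_c = 4.56 × 0.951057 = 4.33682 m.
A = π(0.89)² = 2.48846 m².
Resultant F = γ·h_c·A = 9.81 × 4.33682 × 2.48846 = 105.87 kN.
I_c = πr⁴/4 = π × 0.89⁴/4 = 0.492776 m⁴.
Centre of pressure: y_p = y_c + I_c/(y_c·A) = 4.56 + 0.492776/(4.56 × 2.48846) = 4.56 + 0.0434264 = 4.60343 m along the plane.
The resultant acts 0.89 + 0.0434264 = 0.933426 m (along the plate) below the hinge at the top edge, so the moment about the hinge is M = F × 0.933426 = 105.87 × 0.933426 = 98.8218 kN·m.
A normal force at the bottom, 1.78 m from the hinge, must supply this moment: P = 98.8218/1.78 = 55.5179 kN.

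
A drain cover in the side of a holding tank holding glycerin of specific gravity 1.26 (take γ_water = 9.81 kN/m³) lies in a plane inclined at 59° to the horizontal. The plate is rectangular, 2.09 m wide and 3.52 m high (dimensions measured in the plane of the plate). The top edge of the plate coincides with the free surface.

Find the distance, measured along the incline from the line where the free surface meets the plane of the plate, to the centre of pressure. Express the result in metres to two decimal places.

y_p = 2.35 m

γ = 1.26 × 9.81 = 12.3606 kN/m³.
Let θ = 59° be the plate's angle to the horizontal; measure y along the incline from where the plane meets the free surface. Vertical depth h = y·sinθ with sinθ = 0.857167.
The centroid lies 3.52/2 = 1.76 m below the top edge, so y_c = 1.76 m and h_c = 1.76 × 0.857167 = 1.50861 m.
A = 2.09 × 3.52 = 7.3568 m².
Resultant F = γ·h_c·A = 12.3606 × 1.50861 × 7.3568 = 137.185 kN.
I_c = b·h³/12 = 2.09 × 3.52³/12 = 7.59614 m⁴.
Centre of pressure: y_p = y_c + I_c/(y_c·A) = 1.76 + 7.59614/(1.76 × 7.3568) = 1.76 + 0.586667 = 2.34667 m along the plane.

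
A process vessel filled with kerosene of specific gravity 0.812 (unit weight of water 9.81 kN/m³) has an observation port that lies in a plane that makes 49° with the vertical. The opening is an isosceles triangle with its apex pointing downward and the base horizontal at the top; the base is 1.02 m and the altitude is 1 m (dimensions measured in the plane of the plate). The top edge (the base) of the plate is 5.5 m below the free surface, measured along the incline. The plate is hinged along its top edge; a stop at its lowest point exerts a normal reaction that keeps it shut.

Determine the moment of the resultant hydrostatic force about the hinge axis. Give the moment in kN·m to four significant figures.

γ = 0.812 × 9.81 = 7.96572 kN/m³.
The plate makes 49° with the vertical, i.e. θ = 90° − 49° = 41° to the horizontal. Measuring y along the incline from the free-surface line, vertical depth h = y·sinθ with sinθ = 0.656059.
With the apex down, the centroid sits h/3 = 1/3 = 0.333333 m below the base (the top edge), so y_c = 5.5 + 0.333333 = 5.83333 m and h_c = 5.83333 × 0.656059 = 3.82701 m.
A = ½ × 1.02 × 1 = 0.51 m².
Resultant F = γ·h_c·A = 7.96572 × 3.82701 × 0.51 = 15.5473 kN.
I_c = b·h³/36 = 1.02 × 1³/36 = 0.0283333 m⁴.
Centre of pressure: y_p = y_c + I_c/(y_c·A) = 5.83333 + 0.0283333/(5.83333 × 0.51) = 5.83333 + 0.0095238 = 5.84285 m along the plane.
The resultant acts 0.333333 + 0.0095238 = 0.342857 m (along the plate) below the hinge at the top edge, so the moment about the hinge is M = F × 0.342857 = 15.5473 × 0.342857 = 5.3305 kN·m.

M ≈ 5.331 kN·m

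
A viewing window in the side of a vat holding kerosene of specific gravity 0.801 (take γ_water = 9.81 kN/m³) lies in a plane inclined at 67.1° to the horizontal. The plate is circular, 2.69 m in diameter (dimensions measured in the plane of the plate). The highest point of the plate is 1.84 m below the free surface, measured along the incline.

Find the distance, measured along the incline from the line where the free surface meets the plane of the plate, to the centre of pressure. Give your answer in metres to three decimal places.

y_p = 3.327 m

γ = 0.801 × 9.81 = 7.85781 kN/m³.
Let θ = 67.1° be the plate's angle to the horizontal; measure y along the incline from where the plane meets the free surface. Vertical depth h = y·sinθ with sinθ = 0.921185.
The centroid is at the centre, 1.345 m below the top of the plate, so y_c = 1.84 + 1.345 = 3.185 m and h_c = 3.185 × 0.921185 = 2.93397 m.
A = π(1.345)² = 5.68322 m².
Resultant F = γ·h_c·A = 7.85781 × 2.93397 × 5.68322 = 131.024 kN.
I_c = πr⁴/4 = π × 1.345⁴/4 = 2.57027 m⁴.
Centre of pressure: y_p = y_c + I_c/(y_c·A) = 3.185 + 2.57027/(3.185 × 5.68322) = 3.185 + 0.141996 = 3.327 m along the plane.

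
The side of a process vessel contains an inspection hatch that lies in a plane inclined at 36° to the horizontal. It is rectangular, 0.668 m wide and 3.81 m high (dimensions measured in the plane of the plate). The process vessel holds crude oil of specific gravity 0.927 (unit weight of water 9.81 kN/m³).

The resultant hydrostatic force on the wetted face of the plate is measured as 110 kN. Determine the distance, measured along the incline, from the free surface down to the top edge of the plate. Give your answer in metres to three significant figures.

γ = 0.927 × 9.81 = 9.09387 kN/m³.
A = 0.668 × 3.81 = 2.54508 m².
From F = γ·h_c·A, the centroid depth is h_c = 110/(9.09387 × 2.54508) = 4.75272 m.
Let θ = 36° be the plate's angle to the horizontal; measure y along the incline from where the plane meets the free surface. Vertical depth h = y·sinθ with sinθ = 0.587785.
Along the incline, y_c = h_c/sinθ = 4.75272/0.587785 = 8.08581 m.
The centroid lies 3.81/2 = 1.905 m below the top edge, so the top edge sits at y_top = 8.08581 − 1.905 = 6.18081 m along the incline.

y_top ≈ 6.18 m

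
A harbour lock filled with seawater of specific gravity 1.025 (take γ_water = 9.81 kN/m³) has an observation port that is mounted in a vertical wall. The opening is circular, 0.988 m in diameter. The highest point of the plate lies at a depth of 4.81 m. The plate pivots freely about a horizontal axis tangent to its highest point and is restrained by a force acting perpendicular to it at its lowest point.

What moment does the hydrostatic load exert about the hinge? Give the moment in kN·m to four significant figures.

γ = 1.025 × 9.81 = 10.05525 kN/m³.
The centroid is at the centre, 0.494 m below the top of the plate, so the centroid depth is h_c = 4.81 + 0.494 = 5.304 m.
A = π(0.494)² = 0.766662 m².
Resultant F = γ·h_c·A = 10.05525 × 5.304 × 0.766662 = 40.8884 kN.
I_c = πr⁴/4 = π × 0.494⁴/4 = 0.0467733 m⁴.
Centre of pressure: y_p = y_c + I_c/(y_c·A) = 5.304 + 0.0467733/(5.304 × 0.766662) = 5.304 + 0.0115025 = 5.3155 m along the plane.
The resultant acts 0.494 + 0.0115025 = 0.505502 m (along the plate) below the hinge at the top edge, so the moment about the hinge is M = F × 0.505502 = 40.8884 × 0.505502 = 20.6692 kN·m.

M ≈ 20.67 kN·m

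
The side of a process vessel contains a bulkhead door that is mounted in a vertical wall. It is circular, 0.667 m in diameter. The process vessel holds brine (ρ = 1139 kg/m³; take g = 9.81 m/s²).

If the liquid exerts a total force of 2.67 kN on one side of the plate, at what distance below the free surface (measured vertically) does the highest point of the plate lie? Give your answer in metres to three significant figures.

d_top ≈ 0.350 m

γ = ρg = 1139 × 9.81 / 1000 = 11.17359 kN/m³.
A = π(0.3335)² = 0.349415 m².
From F = γ·h_c·A, the centroid depth is h_c = 2.67/(11.17359 × 0.349415) = 0.683875 m.
The centroid is at the centre, 0.3335 m below the top of the plate, so the highest point sits at h_top = 0.683875 − 0.3335 = 0.350375 m below the surface.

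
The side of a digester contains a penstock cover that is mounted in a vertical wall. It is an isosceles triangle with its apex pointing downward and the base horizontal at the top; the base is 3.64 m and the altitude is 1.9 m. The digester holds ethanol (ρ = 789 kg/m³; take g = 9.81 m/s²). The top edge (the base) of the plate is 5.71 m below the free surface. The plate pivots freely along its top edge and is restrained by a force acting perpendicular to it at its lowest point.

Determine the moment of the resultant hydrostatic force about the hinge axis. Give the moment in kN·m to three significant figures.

M ≈ 113 kN·m

γ = ρg = 789 × 9.81 / 1000 = 7.74009 kN/m³.
With the apex down, the centroid sits h/3 = 1.9/3 = 0.633333 m below the base (the top edge), so the centroid depth is h_c = 5.71 + 0.633333 = 6.34333 m.
A = ½ × 3.64 × 1.9 = 3.458 m².
Resultant F = γ·h_c·A = 7.74009 × 6.34333 × 3.458 = 169.781 kN.
I_c = b·h³/36 = 3.64 × 1.9³/36 = 0.693521 m⁴.
Centre of pressure: y_p = y_c + I_c/(y_c·A) = 6.34333 + 0.693521/(6.34333 × 3.458) = 6.34333 + 0.0316168 = 6.37495 m along the plane.
The resultant acts 0.633333 + 0.0316168 = 0.66495 m (along the plate) below the hinge at the top edge, so the moment about the hinge is M = F × 0.66495 = 169.781 × 0.66495 = 112.896 kN·m.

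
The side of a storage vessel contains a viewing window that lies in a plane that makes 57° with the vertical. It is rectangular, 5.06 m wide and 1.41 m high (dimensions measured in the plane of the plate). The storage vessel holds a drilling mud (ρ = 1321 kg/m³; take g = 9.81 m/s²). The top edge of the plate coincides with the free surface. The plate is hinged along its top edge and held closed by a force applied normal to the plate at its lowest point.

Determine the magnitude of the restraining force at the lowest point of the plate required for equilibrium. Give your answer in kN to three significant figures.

γ = ρg = 1321 × 9.81 / 1000 = 12.95901 kN/m³.
The plate makes 57° with the vertical, i.e. θ = 90° − 57° = 33° to the horizontal. Measuring y along the incline from the free-surface line, vertical depth h = y·sinθ with sinθ = 0.544639.
The centroid lies 1.41/2 = 0.705 m below the top edge, so y_c = 0.705 m and h_c = 0.705 × 0.544639 = 0.38397 m.
A = 5.06 × 1.41 = 7.1346 m².
Resultant F = γ·h_c·A = 12.95901 × 0.38397 × 7.1346 = 35.5008 kN.
I_c = b·h³/12 = 5.06 × 1.41³/12 = 1.18202 m⁴.
Centre of pressure: y_p = y_c + I_c/(y_c·A) = 0.705 + 1.18202/(0.705 × 7.1346) = 0.705 + 0.234999 = 0.939999 m along the plane.
The resultant acts 0.705 + 0.234999 = 0.939999 m (along the plate) below the hinge at the top edge, so the moment about the hinge is M = F × 0.939999 = 35.5008 × 0.939999 = 33.3707 kN·m.
A normal force at the bottom, 1.41 m from the hinge, must supply this moment: P = 33.3707/1.41 = 23.6672 kN.

P ≈ 23.7 kN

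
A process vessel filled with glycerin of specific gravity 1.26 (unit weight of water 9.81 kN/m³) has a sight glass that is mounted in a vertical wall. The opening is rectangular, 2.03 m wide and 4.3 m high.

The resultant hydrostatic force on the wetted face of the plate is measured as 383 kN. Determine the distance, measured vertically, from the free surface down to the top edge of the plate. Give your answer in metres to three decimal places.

d_top ≈ 1.400 m

γ = 1.26 × 9.81 = 12.3606 kN/m³.
A = 2.03 × 4.3 = 8.729 m².
From F = γ·h_c·A, the centroid depth is h_c = 383/(12.3606 × 8.729) = 3.54973 m.
The centroid lies 4.3/2 = 2.15 m below the top edge, so the top edge sits at h_top = 3.54973 − 2.15 = 1.39973 m below the surface.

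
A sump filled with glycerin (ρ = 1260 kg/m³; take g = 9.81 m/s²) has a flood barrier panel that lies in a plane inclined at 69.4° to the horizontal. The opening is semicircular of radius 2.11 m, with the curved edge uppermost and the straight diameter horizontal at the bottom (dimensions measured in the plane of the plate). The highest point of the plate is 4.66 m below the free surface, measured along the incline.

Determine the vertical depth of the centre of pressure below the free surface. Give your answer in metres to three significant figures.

h_p = 5.55 m

γ = ρg = 1260 × 9.81 / 1000 = 12.3606 kN/m³.
Let θ = 69.4° be the plate's angle to the horizontal; measure y along the incline from where the plane meets the free surface. Vertical depth h = y·sinθ with sinθ = 0.936060.
The centroid lies 4r/(3π) = 0.895512 m above the diameter, so r − 4r/(3π) = 2.11 − 0.895512 = 1.21449 m below the topmost point, so y_c = 4.66 + 1.21449 = 5.87449 m and h_c = 5.87449 × 0.936060 = 5.49888 m.
A = πr²/2 = π × 2.11²/2 = 6.99334 m².
Resultant F = γ·h_c·A = 12.3606 × 5.49888 × 6.99334 = 475.334 kN.
I_c = (π/8 − 8/(9π))·r⁴ = 0.109757 × 2.11⁴ = 2.17551 m⁴.
Centre of pressure: y_p = y_c + I_c/(y_c·A) = 5.87449 + 2.17551/(5.87449 × 6.99334) = 5.87449 + 0.0529549 = 5.92744 m along the plane.
Vertically, h_p = y_p·sinθ = 5.92744 × 0.936060 = 5.54844 m.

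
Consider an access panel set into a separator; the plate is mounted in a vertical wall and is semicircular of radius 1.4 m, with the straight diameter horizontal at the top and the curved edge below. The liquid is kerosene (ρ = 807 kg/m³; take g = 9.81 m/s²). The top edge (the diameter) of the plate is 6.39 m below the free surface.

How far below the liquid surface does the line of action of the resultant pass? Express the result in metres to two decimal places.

γ = ρg = 807 × 9.81 / 1000 = 7.91667 kN/m³.
The centroid of a semicircle lies 4r/(3π) = 0.594178 m from the diameter, here below the top edge, so the centroid depth is h_c = 6.39 + 0.594178 = 6.98418 m.
A = πr²/2 = π × 1.4²/2 = 3.07876 m².
Resultant F = γ·h_c·A = 7.91667 × 6.98418 × 3.07876 = 170.229 kN.
I_c = (π/8 − 8/(9π))·r⁴ = 0.109757 × 1.4⁴ = 0.421642 m⁴.
Centre of pressure: y_p = y_c + I_c/(y_c·A) = 6.98418 + 0.421642/(6.98418 × 3.07876) = 6.98418 + 0.0196089 = 7.00379 m along the plane.

h_p = 7.00 m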